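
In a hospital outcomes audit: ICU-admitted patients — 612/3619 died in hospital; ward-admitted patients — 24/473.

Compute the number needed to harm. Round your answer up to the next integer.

NNH = 9

risk, ICU-admitted patients = 612/3619 = 0.169107
risk, ward-admitted patients = 24/473 = 0.050740
absolute risk difference = 0.118368
1 / 0.118368 = 8.448 → round up → 9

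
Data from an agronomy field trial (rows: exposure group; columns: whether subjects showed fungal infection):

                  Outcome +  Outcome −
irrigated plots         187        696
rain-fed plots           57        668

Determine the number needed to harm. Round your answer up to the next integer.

risk, irrigated plots = 187/883 = 0.211778
risk, rain-fed plots = 57/725 = 0.078621
absolute risk difference = 0.133157
1 / 0.133157 = 7.510 → round up → 8

8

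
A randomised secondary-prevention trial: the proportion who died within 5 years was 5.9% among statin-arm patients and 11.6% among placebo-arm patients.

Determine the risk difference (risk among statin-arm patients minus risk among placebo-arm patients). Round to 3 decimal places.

risk difference = 0.0590 − 0.1160 = -0.057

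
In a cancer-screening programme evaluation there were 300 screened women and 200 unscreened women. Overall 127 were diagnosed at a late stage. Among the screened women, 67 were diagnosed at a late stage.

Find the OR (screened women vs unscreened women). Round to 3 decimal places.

0.671

screened women without the outcome: 300 − 67 = 233
unscreened women with the outcome: 127 − 67 = 60
unscreened women without the outcome: 200 − 60 = 140
OR = (67 × 140) / (233 × 60) = 9380/13980 ≈ 0.671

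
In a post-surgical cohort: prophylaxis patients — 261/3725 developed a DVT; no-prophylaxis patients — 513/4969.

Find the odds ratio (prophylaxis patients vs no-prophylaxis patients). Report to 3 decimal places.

OR = (261 × 4456) / (3464 × 513) = 1163016/1777032 ≈ 0.654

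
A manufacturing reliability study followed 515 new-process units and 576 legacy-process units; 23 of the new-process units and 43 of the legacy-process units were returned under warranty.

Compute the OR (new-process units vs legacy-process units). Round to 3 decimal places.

odds, new-process units = 23/492 = 0.04675
odds, legacy-process units = 43/533 = 0.08068
OR = 0.04675 / 0.08068 = 0.579

0.579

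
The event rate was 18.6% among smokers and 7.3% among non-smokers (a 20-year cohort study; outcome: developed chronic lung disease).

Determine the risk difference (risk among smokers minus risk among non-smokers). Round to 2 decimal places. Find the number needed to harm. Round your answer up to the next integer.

RD = 0.11; NNH = 9

risk difference = 0.1860 − 0.0730 = 0.11
absolute risk difference = 0.113000
1 / 0.113000 = 8.850 → round up → 9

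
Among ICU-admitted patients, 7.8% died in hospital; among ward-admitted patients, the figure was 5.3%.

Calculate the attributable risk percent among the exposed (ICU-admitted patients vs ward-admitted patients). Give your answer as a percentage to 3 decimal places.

AR% = (0.0780 − 0.0530) / 0.0780 = 0.3205 → 32.051%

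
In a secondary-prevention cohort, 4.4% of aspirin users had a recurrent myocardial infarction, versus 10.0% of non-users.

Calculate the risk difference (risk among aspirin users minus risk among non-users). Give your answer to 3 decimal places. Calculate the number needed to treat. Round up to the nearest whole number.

risk difference = 0.04400 − 0.10000 = -0.056
absolute risk difference = 0.056000
1 / 0.056000 = 17.857 → round up → 18

RD = -0.056; NNT = 18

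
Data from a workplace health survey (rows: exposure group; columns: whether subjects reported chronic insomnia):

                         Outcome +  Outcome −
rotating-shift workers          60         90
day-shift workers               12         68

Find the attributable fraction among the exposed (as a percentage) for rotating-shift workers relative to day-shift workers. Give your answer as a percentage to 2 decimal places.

AR%: 62.50%

risk, rotating-shift workers = 60/150 = 0.4000
risk, day-shift workers = 12/80 = 0.1500
AR% = (0.4000 − 0.1500) / 0.4000 = 0.6250 → 62.50%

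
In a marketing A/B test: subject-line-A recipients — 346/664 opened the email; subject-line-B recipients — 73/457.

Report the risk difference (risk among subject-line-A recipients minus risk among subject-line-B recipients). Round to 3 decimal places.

RD = 0.361

risk, subject-line-A recipients = 346/664 = 0.5211
risk, subject-line-B recipients = 73/457 = 0.1597
risk difference = 0.5211 − 0.1597 = 0.361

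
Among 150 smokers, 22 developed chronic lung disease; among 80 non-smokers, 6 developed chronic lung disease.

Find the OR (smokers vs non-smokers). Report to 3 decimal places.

OR = (22 × 74) / (128 × 6) = 1628/768 ≈ 2.120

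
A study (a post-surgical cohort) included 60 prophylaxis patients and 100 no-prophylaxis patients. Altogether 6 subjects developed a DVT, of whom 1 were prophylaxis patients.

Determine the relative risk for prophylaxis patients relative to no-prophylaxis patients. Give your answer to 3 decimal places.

RR: 0.333

prophylaxis patients without the outcome: 60 − 1 = 59
no-prophylaxis patients with the outcome: 6 − 1 = 5
no-prophylaxis patients without the outcome: 100 − 5 = 95
risk, prophylaxis patients = 1/60 = 0.01667
risk, no-prophylaxis patients = 5/100 = 0.05000
RR = 0.01667 / 0.05000 = 0.333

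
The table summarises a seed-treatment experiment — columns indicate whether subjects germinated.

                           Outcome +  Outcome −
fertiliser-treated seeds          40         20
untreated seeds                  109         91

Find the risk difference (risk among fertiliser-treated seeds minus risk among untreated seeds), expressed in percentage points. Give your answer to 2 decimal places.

risk, fertiliser-treated seeds = 40/60 = 0.6667
risk, untreated seeds = 109/200 = 0.5450
risk difference = 0.6667 − 0.5450 = 0.1217 → 12.17 percentage points

12.17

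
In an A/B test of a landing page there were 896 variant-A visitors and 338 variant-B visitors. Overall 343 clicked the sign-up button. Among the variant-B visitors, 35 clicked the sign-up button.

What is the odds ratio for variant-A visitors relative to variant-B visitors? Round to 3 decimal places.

4.535

variant-A visitors with the outcome: 343 − 35 = 308
variant-A visitors without the outcome: 896 − 308 = 588
variant-B visitors without the outcome: 338 − 35 = 303
OR = (308 × 303) / (588 × 35) = 93324/20580 ≈ 4.535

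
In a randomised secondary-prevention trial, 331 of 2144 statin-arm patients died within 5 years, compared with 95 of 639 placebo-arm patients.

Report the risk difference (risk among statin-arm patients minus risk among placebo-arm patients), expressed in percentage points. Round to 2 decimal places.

risk, statin-arm patients = 331/2144 = 0.1544
risk, placebo-arm patients = 95/639 = 0.1487
risk difference = 0.1544 − 0.1487 = 0.0057 → 0.57 percentage points

0.57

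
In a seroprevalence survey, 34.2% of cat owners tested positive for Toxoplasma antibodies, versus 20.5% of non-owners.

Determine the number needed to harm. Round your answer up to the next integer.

absolute risk difference = 0.137000
1 / 0.137000 = 7.299 → round up → 8

NNH ≈ 8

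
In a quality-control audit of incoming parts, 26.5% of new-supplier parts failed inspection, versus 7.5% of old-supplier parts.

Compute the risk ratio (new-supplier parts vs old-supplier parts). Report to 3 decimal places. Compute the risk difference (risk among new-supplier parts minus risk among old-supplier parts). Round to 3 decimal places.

RR = 0.2650 / 0.0750 = 3.533
risk difference = 0.2650 − 0.0750 = 0.190

RR = 3.533; RD = 0.190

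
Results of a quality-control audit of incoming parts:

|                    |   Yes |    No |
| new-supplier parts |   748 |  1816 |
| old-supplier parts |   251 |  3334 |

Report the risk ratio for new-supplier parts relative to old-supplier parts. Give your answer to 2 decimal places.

RR ≈ 4.17

risk, new-supplier parts = 748/2564 = 0.2917
risk, old-supplier parts = 251/3585 = 0.0700
RR = 0.2917 / 0.0700 = 4.17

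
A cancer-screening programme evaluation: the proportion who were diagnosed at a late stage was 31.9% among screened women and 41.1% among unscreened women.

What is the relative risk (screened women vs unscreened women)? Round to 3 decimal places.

RR = 0.3190 / 0.4110 = 0.776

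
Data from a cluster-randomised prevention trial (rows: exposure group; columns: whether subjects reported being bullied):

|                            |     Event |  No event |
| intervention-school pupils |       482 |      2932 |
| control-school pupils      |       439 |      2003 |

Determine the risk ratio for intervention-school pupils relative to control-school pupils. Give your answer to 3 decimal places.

0.785

risk, intervention-school pupils = 482/3414 = 0.1412
risk, control-school pupils = 439/2442 = 0.1798
RR = 0.1412 / 0.1798 = 0.785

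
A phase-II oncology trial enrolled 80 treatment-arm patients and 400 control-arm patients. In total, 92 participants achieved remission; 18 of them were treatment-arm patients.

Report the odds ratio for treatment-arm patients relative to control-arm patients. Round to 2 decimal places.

treatment-arm patients without the outcome: 80 − 18 = 62
control-arm patients with the outcome: 92 − 18 = 74
control-arm patients without the outcome: 400 − 74 = 326
odds, treatment-arm patients = 18/62 = 0.2903
odds, control-arm patients = 74/326 = 0.2270
OR = 0.2903 / 0.2270 = 1.28

OR = 1.28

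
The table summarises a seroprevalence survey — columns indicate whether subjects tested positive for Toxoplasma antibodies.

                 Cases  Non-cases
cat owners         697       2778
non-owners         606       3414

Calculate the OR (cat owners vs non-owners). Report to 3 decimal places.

OR = (697 × 3414) / (2778 × 606) = 2379558/1683468 ≈ 1.413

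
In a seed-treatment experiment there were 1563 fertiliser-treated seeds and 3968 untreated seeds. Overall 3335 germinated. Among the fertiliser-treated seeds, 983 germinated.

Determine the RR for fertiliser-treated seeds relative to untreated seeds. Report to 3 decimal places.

RR = 1.061

fertiliser-treated seeds without the outcome: 1563 − 983 = 580
untreated seeds with the outcome: 3335 − 983 = 2352
untreated seeds without the outcome: 3968 − 2352 = 1616
risk, fertiliser-treated seeds = 983/1563 = 0.6289
risk, untreated seeds = 2352/3968 = 0.5927
RR = 0.6289 / 0.5927 = 1.061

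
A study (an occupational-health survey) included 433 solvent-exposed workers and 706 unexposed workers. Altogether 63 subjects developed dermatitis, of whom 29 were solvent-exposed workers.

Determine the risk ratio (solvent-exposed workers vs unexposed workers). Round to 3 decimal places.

solvent-exposed workers without the outcome: 433 − 29 = 404
unexposed workers with the outcome: 63 − 29 = 34
unexposed workers without the outcome: 706 − 34 = 672
risk, solvent-exposed workers = 29/433 = 0.06697
risk, unexposed workers = 34/706 = 0.04816
RR = 0.06697 / 0.04816 = 1.391

RR = 1.391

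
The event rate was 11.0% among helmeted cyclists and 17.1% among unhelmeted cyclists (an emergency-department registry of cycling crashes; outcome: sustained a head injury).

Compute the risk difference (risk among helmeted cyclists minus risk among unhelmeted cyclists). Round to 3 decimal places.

risk difference = 0.1100 − 0.1710 = -0.061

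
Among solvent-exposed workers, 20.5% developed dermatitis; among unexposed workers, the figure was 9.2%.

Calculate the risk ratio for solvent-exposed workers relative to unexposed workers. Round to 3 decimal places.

RR = 0.2050 / 0.0920 = 2.228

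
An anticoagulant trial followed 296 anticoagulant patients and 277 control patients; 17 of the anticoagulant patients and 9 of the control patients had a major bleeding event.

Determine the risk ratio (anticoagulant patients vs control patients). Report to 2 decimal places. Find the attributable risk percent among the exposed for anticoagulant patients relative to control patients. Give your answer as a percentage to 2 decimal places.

risk, anticoagulant patients = 17/296 = 0.05743
risk, control patients = 9/277 = 0.03249
RR = 0.05743 / 0.03249 = 1.77
AR% = (0.05743 − 0.03249) / 0.05743 = 0.4343 → 43.43%

RR = 1.77; AR% = 43.43%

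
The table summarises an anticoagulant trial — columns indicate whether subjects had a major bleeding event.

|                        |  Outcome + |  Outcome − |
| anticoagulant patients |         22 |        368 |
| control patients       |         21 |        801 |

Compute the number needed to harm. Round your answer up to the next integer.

NNH ≈ 33

risk, anticoagulant patients = 22/390 = 0.056410
risk, control patients = 21/822 = 0.025547
absolute risk difference = 0.030863
1 / 0.030863 = 32.401 → round up → 33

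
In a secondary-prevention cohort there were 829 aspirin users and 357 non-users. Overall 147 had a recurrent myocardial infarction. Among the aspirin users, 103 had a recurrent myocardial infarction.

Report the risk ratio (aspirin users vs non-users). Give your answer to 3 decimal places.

aspirin users without the outcome: 829 − 103 = 726
non-users with the outcome: 147 − 103 = 44
non-users without the outcome: 357 − 44 = 313
risk, aspirin users = 103/829 = 0.1242
risk, non-users = 44/357 = 0.1232
RR = 0.1242 / 0.1232 = 1.008

RR: 1.008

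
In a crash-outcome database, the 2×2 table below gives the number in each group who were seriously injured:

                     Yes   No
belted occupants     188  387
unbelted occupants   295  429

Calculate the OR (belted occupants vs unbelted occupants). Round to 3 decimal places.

OR = (188 × 429) / (387 × 295) = 80652/114165 ≈ 0.706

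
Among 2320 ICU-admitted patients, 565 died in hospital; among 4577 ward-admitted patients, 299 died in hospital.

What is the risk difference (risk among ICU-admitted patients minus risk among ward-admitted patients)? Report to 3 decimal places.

risk, ICU-admitted patients = 565/2320 = 0.2435
risk, ward-admitted patients = 299/4577 = 0.0653
risk difference = 0.2435 − 0.0653 = 0.178

RD = 0.178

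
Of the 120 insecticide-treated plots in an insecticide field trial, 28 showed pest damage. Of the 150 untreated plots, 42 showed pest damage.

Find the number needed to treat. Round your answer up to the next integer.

NNT = 22

risk, insecticide-treated plots = 28/120 = 0.233333
risk, untreated plots = 42/150 = 0.280000
absolute risk difference = 0.046667
1 / 0.046667 = 21.428 → round up → 22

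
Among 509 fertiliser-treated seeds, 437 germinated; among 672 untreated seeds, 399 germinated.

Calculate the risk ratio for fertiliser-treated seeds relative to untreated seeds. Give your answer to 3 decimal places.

1.446

risk, fertiliser-treated seeds = 437/509 = 0.8585
risk, untreated seeds = 399/672 = 0.5938
RR = 0.8585 / 0.5938 = 1.446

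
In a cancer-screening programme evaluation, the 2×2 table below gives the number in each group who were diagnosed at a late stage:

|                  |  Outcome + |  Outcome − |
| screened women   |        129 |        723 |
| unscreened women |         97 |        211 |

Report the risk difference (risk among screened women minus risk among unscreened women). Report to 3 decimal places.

-0.164

risk, screened women = 129/852 = 0.1514
risk, unscreened women = 97/308 = 0.3149
risk difference = 0.1514 − 0.3149 = -0.164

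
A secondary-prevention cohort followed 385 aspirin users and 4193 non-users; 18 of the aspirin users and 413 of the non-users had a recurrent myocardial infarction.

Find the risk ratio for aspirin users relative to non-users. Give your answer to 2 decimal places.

RR = 0.47

risk, aspirin users = 18/385 = 0.04675
risk, non-users = 413/4193 = 0.09850
RR = 0.04675 / 0.09850 = 0.47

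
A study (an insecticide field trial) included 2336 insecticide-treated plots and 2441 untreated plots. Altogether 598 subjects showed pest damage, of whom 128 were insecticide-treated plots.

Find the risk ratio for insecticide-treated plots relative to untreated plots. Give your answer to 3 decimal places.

insecticide-treated plots without the outcome: 2336 − 128 = 2208
untreated plots with the outcome: 598 − 128 = 470
untreated plots without the outcome: 2441 − 470 = 1971
risk, insecticide-treated plots = 128/2336 = 0.0548
risk, untreated plots = 470/2441 = 0.1925
RR = 0.0548 / 0.1925 = 0.285

0.285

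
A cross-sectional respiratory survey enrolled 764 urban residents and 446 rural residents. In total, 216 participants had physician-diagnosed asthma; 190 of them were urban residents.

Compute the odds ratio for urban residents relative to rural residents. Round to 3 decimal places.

OR = 5.347

urban residents without the outcome: 764 − 190 = 574
rural residents with the outcome: 216 − 190 = 26
rural residents without the outcome: 446 − 26 = 420
OR = (190 × 420) / (574 × 26) = 79800/14924 ≈ 5.347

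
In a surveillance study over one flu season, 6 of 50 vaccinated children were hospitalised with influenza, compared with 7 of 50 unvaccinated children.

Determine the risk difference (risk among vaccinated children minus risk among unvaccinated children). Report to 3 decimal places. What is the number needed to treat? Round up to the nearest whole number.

RD = -0.020; NNT = 50

risk, vaccinated children = 6/50 = 0.1200
risk, unvaccinated children = 7/50 = 0.1400
risk difference = 0.1200 − 0.1400 = -0.020
absolute risk difference = 0.020000
1 / 0.020000 = 50.000 → round up → 50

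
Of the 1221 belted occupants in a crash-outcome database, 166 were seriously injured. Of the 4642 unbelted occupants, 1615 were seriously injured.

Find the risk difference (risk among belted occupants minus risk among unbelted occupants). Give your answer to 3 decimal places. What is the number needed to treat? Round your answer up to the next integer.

risk, belted occupants = 166/1221 = 0.1360
risk, unbelted occupants = 1615/4642 = 0.3479
risk difference = 0.1360 − 0.3479 = -0.212
absolute risk difference = 0.211956
1 / 0.211956 = 4.718 → round up → 5

RD = -0.212; NNT = 5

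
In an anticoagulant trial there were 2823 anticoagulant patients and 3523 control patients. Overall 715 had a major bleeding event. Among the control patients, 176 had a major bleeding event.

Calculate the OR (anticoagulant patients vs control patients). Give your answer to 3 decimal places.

4.488

anticoagulant patients with the outcome: 715 − 176 = 539
anticoagulant patients without the outcome: 2823 − 539 = 2284
control patients without the outcome: 3523 − 176 = 3347
OR = (539 × 3347) / (2284 × 176) = 1804033/401984 ≈ 4.488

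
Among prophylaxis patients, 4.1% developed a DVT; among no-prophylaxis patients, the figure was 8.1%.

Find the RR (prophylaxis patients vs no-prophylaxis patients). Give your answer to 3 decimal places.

RR = 0.04100 / 0.08100 = 0.506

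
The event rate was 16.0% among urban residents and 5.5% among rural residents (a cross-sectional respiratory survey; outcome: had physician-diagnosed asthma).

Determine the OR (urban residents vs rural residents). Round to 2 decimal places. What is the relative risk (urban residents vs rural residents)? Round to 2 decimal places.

OR = 3.27; RR = 2.91

odds, urban residents = 0.1600/0.8400 = 0.1905
odds, rural residents = 0.0550/0.9450 = 0.0582
OR = 0.1905 / 0.0582 = 3.27
RR = 0.1600 / 0.0550 = 2.91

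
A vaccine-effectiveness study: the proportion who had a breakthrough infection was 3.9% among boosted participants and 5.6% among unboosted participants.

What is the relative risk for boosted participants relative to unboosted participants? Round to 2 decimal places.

RR = 0.03900 / 0.05600 = 0.70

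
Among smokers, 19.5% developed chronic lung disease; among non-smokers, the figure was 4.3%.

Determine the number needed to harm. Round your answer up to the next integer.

absolute risk difference = 0.152000
1 / 0.152000 = 6.579 → round up → 7

7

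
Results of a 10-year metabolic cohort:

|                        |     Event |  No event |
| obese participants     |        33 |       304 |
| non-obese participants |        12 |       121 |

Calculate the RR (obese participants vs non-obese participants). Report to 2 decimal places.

RR = 1.09

risk, obese participants = 33/337 = 0.0979
risk, non-obese participants = 12/133 = 0.0902
RR = 0.0979 / 0.0902 = 1.09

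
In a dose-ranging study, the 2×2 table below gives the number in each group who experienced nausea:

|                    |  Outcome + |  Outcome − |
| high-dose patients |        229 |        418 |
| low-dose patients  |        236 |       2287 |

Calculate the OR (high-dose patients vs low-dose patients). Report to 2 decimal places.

OR = (229 × 2287) / (418 × 236) = 523723/98648 ≈ 5.31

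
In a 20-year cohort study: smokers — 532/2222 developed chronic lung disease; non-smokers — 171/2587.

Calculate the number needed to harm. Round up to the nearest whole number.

risk, smokers = 532/2222 = 0.239424
risk, non-smokers = 171/2587 = 0.066100
absolute risk difference = 0.173324
1 / 0.173324 = 5.770 → round up → 6

NNH: 6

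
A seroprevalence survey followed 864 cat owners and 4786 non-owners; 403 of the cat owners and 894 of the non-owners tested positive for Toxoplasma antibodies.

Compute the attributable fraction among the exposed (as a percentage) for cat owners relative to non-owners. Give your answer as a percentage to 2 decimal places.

59.95%

risk, cat owners = 403/864 = 0.4664
risk, non-owners = 894/4786 = 0.1868
AR% = (0.4664 − 0.1868) / 0.4664 = 0.5995 → 59.95%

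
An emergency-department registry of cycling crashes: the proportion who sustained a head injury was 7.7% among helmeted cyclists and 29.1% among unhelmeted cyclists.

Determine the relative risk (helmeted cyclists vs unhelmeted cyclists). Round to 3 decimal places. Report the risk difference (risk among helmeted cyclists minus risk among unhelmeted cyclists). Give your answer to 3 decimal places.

RR = 0.265; RD = -0.214

RR = 0.0770 / 0.2910 = 0.265
risk difference = 0.0770 − 0.2910 = -0.214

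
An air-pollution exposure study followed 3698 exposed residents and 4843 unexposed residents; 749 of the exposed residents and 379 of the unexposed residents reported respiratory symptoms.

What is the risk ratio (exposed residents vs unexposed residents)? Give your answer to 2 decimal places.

risk, exposed residents = 749/3698 = 0.2025
risk, unexposed residents = 379/4843 = 0.0783
RR = 0.2025 / 0.0783 = 2.59

RR = 2.59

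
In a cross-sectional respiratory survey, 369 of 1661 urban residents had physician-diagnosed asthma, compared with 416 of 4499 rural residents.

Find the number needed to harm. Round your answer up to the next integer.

NNH: 8

risk, urban residents = 369/1661 = 0.222155
risk, rural residents = 416/4499 = 0.092465
absolute risk difference = 0.129690
1 / 0.129690 = 7.711 → round up → 8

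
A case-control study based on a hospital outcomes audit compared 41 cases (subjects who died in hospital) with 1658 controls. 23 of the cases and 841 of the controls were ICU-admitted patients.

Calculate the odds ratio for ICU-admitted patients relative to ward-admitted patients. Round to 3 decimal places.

OR = (23 × 817) / (841 × 18) = 18791/15138 ≈ 1.241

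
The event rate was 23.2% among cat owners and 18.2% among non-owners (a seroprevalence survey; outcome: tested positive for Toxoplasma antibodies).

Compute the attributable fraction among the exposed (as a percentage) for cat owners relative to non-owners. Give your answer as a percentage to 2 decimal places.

AR% = (0.2320 − 0.1820) / 0.2320 = 0.2155 → 21.55%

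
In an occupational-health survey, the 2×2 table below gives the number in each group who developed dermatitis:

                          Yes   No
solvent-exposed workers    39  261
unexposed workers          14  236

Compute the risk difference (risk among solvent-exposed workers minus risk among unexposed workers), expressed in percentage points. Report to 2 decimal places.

risk, solvent-exposed workers = 39/300 = 0.1300
risk, unexposed workers = 14/250 = 0.0560
risk difference = 0.1300 − 0.0560 = 0.0740 → 7.40 percentage points

7.40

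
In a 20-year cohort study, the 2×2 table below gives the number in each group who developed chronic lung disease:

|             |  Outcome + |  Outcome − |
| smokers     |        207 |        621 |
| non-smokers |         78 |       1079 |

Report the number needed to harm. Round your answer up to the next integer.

NNH ≈ 6

risk, smokers = 207/828 = 0.250000
risk, non-smokers = 78/1157 = 0.067416
absolute risk difference = 0.182584
1 / 0.182584 = 5.477 → round up → 6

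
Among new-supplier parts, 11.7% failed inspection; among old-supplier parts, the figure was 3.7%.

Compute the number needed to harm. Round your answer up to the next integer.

absolute risk difference = 0.080000
1 / 0.080000 = 12.500 → round up → 13

NNH ≈ 13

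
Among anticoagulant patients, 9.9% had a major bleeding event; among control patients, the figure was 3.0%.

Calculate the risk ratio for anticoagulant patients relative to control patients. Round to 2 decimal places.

RR = 0.09900 / 0.03000 = 3.30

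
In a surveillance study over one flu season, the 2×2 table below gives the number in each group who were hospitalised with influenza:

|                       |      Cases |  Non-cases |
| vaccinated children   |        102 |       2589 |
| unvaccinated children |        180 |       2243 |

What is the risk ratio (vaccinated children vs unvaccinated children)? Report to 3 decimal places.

0.510

risk, vaccinated children = 102/2691 = 0.03790
risk, unvaccinated children = 180/2423 = 0.07429
RR = 0.03790 / 0.07429 = 0.510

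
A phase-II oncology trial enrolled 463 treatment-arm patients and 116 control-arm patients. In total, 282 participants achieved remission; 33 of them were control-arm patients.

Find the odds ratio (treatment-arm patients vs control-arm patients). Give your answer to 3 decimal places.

treatment-arm patients with the outcome: 282 − 33 = 249
treatment-arm patients without the outcome: 463 − 249 = 214
control-arm patients without the outcome: 116 − 33 = 83
OR = (249 × 83) / (214 × 33) = 20667/7062 ≈ 2.927

OR: 2.927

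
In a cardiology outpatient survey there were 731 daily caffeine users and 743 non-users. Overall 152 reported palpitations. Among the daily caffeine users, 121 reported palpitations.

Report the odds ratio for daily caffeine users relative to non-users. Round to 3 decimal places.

OR = 4.556

daily caffeine users without the outcome: 731 − 121 = 610
non-users with the outcome: 152 − 121 = 31
non-users without the outcome: 743 − 31 = 712
odds, daily caffeine users = 121/610 = 0.19836
odds, non-users = 31/712 = 0.04354
OR = 0.19836 / 0.04354 = 4.556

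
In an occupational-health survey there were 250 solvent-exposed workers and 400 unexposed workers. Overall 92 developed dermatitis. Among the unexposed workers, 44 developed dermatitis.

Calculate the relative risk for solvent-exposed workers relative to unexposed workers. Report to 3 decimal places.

solvent-exposed workers with the outcome: 92 − 44 = 48
solvent-exposed workers without the outcome: 250 − 48 = 202
unexposed workers without the outcome: 400 − 44 = 356
risk, solvent-exposed workers = 48/250 = 0.1920
risk, unexposed workers = 44/400 = 0.1100
RR = 0.1920 / 0.1100 = 1.745

RR = 1.745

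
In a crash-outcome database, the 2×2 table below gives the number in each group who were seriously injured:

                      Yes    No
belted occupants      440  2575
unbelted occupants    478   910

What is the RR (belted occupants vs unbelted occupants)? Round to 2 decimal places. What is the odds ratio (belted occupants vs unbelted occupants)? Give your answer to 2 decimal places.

RR = 0.42; OR = 0.33

risk, belted occupants = 440/3015 = 0.1459
risk, unbelted occupants = 478/1388 = 0.3444
RR = 0.1459 / 0.3444 = 0.42
OR = (440 × 910) / (2575 × 478) = 400400/1230850 ≈ 0.33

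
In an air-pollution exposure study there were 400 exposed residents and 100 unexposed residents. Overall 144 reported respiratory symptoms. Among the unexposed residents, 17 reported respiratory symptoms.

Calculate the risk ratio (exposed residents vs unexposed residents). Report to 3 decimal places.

exposed residents with the outcome: 144 − 17 = 127
exposed residents without the outcome: 400 − 127 = 273
unexposed residents without the outcome: 100 − 17 = 83
risk, exposed residents = 127/400 = 0.3175
risk, unexposed residents = 17/100 = 0.1700
RR = 0.3175 / 0.1700 = 1.868

1.868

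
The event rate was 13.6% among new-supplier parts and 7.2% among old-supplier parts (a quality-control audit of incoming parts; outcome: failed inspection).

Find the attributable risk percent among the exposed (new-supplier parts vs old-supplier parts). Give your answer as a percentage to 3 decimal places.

AR% = (0.1360 − 0.0720) / 0.1360 = 0.4706 → 47.059%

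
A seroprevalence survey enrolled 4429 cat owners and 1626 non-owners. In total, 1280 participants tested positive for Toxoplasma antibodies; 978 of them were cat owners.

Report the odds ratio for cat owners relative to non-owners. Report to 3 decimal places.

cat owners without the outcome: 4429 − 978 = 3451
non-owners with the outcome: 1280 − 978 = 302
non-owners without the outcome: 1626 − 302 = 1324
odds, cat owners = 978/3451 = 0.2834
odds, non-owners = 302/1324 = 0.2281
OR = 0.2834 / 0.2281 = 1.242

1.242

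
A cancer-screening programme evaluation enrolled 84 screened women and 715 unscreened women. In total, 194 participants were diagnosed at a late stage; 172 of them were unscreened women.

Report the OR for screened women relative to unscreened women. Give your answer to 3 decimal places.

OR = 1.120

screened women with the outcome: 194 − 172 = 22
screened women without the outcome: 84 − 22 = 62
unscreened women without the outcome: 715 − 172 = 543
OR = (22 × 543) / (62 × 172) = 11946/10664 ≈ 1.120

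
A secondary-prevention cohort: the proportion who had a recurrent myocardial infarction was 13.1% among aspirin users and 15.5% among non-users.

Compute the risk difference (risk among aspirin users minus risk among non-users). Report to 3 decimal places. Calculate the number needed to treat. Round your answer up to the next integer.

RD = -0.024; NNT = 42

risk difference = 0.1310 − 0.1550 = -0.024
absolute risk difference = 0.024000
1 / 0.024000 = 41.667 → round up → 42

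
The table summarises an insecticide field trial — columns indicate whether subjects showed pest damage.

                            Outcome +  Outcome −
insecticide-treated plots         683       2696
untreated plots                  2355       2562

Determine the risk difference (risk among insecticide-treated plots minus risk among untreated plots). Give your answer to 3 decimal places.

-0.277

risk, insecticide-treated plots = 683/3379 = 0.2021
risk, untreated plots = 2355/4917 = 0.4790
risk difference = 0.2021 − 0.4790 = -0.277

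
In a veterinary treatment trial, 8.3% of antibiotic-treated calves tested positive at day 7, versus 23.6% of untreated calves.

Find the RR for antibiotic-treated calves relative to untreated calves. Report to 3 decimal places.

RR = 0.0830 / 0.2360 = 0.352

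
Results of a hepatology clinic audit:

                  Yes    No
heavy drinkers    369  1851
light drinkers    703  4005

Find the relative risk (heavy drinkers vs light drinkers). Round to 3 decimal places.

risk, heavy drinkers = 369/2220 = 0.1662
risk, light drinkers = 703/4708 = 0.1493
RR = 0.1662 / 0.1493 = 1.113

1.113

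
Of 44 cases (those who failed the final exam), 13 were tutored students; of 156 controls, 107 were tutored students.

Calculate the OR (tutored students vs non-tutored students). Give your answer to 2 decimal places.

odds, tutored students = 13/107 = 0.1215
odds, non-tutored students = 31/49 = 0.6327
OR = 0.1215 / 0.6327 = 0.19

OR ≈ 0.19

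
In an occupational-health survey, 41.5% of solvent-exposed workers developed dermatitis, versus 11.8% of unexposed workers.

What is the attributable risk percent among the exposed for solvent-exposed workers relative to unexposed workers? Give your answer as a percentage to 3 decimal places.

AR% = (0.4150 − 0.1180) / 0.4150 = 0.7157 → 71.566%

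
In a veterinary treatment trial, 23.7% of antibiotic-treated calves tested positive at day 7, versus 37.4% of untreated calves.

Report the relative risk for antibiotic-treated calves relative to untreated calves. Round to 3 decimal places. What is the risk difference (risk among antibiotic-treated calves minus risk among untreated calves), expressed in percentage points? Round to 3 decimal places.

RR = 0.2370 / 0.3740 = 0.634
risk difference = 0.2370 − 0.3740 = -0.1370 → -13.700 percentage points

RR = 0.634; RD = -13.700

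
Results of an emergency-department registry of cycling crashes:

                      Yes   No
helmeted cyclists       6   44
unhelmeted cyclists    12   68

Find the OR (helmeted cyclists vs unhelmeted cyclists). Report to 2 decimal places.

OR = (6 × 68) / (44 × 12) = 408/528 ≈ 0.77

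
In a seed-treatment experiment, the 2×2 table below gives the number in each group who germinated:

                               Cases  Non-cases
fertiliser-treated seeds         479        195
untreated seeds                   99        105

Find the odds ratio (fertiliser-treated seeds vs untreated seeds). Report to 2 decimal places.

OR = (479 × 105) / (195 × 99) = 50295/19305 ≈ 2.61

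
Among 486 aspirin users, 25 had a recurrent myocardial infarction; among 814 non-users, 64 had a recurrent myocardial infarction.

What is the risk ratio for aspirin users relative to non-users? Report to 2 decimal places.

risk, aspirin users = 25/486 = 0.0514
risk, non-users = 64/814 = 0.0786
RR = 0.0514 / 0.0786 = 0.65

RR = 0.65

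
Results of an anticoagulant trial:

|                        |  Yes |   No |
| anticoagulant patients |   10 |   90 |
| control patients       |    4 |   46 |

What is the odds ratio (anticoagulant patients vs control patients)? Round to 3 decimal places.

OR = (10 × 46) / (90 × 4) = 460/360 ≈ 1.278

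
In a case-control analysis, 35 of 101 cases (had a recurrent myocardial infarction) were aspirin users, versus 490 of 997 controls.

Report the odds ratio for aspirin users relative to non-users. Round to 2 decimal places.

0.55

odds, aspirin users = 35/490 = 0.0714
odds, non-users = 66/507 = 0.1302
OR = 0.0714 / 0.1302 = 0.55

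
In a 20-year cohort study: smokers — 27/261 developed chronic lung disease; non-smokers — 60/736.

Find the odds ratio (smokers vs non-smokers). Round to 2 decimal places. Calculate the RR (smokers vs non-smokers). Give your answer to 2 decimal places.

OR = 1.30; RR = 1.27

odds, smokers = 27/234 = 0.1154
odds, non-smokers = 60/676 = 0.0888
OR = 0.1154 / 0.0888 = 1.30
risk, smokers = 27/261 = 0.1034
risk, non-smokers = 60/736 = 0.0815
RR = 0.1034 / 0.0815 = 1.27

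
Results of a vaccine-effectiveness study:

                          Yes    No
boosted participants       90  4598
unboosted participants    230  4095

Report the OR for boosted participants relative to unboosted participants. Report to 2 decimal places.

OR = (90 × 4095) / (4598 × 230) = 368550/1057540 ≈ 0.35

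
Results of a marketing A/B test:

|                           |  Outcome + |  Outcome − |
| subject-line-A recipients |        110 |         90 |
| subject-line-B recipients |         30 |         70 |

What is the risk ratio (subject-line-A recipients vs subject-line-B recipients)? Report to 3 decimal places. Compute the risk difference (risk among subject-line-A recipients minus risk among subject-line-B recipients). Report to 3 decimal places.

RR = 1.833; RD = 0.250

risk, subject-line-A recipients = 110/200 = 0.5500
risk, subject-line-B recipients = 30/100 = 0.3000
RR = 0.5500 / 0.3000 = 1.833
risk difference = 0.5500 − 0.3000 = 0.250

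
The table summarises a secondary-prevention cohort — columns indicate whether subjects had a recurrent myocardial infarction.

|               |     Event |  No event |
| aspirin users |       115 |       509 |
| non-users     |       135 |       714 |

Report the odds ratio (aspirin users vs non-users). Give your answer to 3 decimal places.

OR = (115 × 714) / (509 × 135) = 82110/68715 ≈ 1.195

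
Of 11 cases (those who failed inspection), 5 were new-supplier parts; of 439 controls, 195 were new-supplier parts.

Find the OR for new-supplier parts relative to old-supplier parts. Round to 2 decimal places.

OR: 1.04

odds, new-supplier parts = 5/195 = 0.02564
odds, old-supplier parts = 6/244 = 0.02459
OR = 0.02564 / 0.02459 = 1.04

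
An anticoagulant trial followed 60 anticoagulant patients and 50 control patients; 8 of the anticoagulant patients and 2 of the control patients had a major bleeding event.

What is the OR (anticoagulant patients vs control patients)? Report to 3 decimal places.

OR = (8 × 48) / (52 × 2) = 384/104 ≈ 3.692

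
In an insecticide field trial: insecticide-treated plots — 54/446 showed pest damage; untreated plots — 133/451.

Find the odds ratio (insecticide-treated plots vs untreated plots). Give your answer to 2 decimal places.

OR = (54 × 318) / (392 × 133) = 17172/52136 ≈ 0.33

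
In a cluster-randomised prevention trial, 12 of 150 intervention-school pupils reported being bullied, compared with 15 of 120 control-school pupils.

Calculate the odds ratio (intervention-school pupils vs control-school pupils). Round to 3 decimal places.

OR = (12 × 105) / (138 × 15) = 1260/2070 ≈ 0.609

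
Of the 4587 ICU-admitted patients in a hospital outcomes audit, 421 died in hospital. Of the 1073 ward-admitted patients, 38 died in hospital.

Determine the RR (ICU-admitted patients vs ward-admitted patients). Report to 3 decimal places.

risk, ICU-admitted patients = 421/4587 = 0.09178
risk, ward-admitted patients = 38/1073 = 0.03541
RR = 0.09178 / 0.03541 = 2.592

2.592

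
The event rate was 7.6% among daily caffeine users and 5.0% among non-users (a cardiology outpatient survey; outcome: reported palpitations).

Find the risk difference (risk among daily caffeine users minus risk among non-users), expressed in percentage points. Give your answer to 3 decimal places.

RD ≈ 2.600

risk difference = 0.0760 − 0.0500 = 0.0260 → 2.600 percentage points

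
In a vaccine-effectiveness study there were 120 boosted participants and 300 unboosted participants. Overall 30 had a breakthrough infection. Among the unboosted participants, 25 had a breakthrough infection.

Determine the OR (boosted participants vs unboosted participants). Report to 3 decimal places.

boosted participants with the outcome: 30 − 25 = 5
boosted participants without the outcome: 120 − 5 = 115
unboosted participants without the outcome: 300 − 25 = 275
odds, boosted participants = 5/115 = 0.04348
odds, unboosted participants = 25/275 = 0.09091
OR = 0.04348 / 0.09091 = 0.478

OR = 0.478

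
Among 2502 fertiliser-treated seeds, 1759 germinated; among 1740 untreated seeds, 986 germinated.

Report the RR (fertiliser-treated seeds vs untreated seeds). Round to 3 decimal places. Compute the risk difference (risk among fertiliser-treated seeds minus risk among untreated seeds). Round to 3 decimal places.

RR = 1.241; RD = 0.136

risk, fertiliser-treated seeds = 1759/2502 = 0.7030
risk, untreated seeds = 986/1740 = 0.5667
RR = 0.7030 / 0.5667 = 1.241
risk difference = 0.7030 − 0.5667 = 0.136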